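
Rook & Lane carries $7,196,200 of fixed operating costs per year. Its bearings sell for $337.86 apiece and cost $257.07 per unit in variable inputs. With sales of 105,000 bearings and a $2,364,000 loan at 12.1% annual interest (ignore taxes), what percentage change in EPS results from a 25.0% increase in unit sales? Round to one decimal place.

Total contribution margin = 105,000 × $80.79 = $8,482,950.00.
EBIT = $8,482,950.00 − $7,196,200 = $1,286,750.00.
After interest of $286,044.00, pre-tax earnings = $1,000,706.00.
Degree of combined leverage = contribution ÷ (EBIT − I) = $8,482,950.00 ÷ $1,000,706.00 = 8.4770.
EPS therefore changes by 8.4770 × (+25.0%) = +211.9%.

+211.9%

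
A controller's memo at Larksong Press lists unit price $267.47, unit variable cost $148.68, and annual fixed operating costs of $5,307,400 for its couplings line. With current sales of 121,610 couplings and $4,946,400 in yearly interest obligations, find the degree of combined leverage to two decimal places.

3.45

Contribution at this volume is 121,610 × $118.79 = $14,446,051.90.
EBIT = $14,446,051.90 − $5,307,400 = $9,138,651.90. Interest = $4,946,400.00, so EBIT − I = $4,192,251.90.
Degree of total leverage = total CM / (EBIT − interest) = $14,446,051.90 / $4,192,251.90 = 3.4459.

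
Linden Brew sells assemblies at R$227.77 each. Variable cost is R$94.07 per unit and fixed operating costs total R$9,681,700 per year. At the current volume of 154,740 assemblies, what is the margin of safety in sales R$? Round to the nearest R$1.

Each unit contributes R$227.77 − R$94.07 = R$133.70. Break-even units = R$9,681,700 ÷ R$133.70 = 72,413.61; break-even revenue = 72,413.61 × R$227.77 = R$16,493,648.53.
Actual sales revenue = 154,740 × R$227.77 = R$35,245,129.80.
Margin of safety = R$35,245,129.80 − R$16,493,648.53 = R$18,751,481.

R$18,751,481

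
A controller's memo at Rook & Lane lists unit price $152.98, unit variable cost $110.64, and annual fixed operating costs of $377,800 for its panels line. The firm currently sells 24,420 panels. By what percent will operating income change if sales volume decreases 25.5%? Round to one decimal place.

At 24,420 units, contribution = 24,420 × $42.34 = $1,033,942.80.
Operating income = contribution − fixed costs = $1,033,942.80 − $377,800 = $656,142.80.
So DOL = total CM / EBIT = $1,033,942.80 / $656,142.80 = 1.5758.
%ΔEBIT = DOL × %ΔSales = 1.5758 × -25.5% = -40.2%.

-40.2%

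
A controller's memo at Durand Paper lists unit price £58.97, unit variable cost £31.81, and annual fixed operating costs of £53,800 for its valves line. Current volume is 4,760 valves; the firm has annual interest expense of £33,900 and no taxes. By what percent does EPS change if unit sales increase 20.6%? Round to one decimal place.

Contribution at this volume is 4,760 × £27.16 = £129,281.60.
EBIT = £129,281.60 − £53,800 = £75,481.60.
After interest of £33,900.00, pre-tax earnings = £41,581.60.
Degree of combined leverage = contribution ÷ (EBIT − I) = £129,281.60 ÷ £41,581.60 = 3.1091.
%ΔEPS = DCL × %ΔSales = 3.1091 × +20.6% = +64.0%.

+64.0%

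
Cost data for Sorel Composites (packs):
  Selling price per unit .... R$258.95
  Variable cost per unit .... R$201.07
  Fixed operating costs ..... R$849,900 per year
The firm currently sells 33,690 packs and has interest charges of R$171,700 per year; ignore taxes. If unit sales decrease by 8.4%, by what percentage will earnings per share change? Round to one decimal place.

Total contribution margin = 33,690 × R$57.88 = R$1,949,977.20.
Subtracting fixed costs: EBIT = R$1,949,977.20 − R$849,900 = R$1,100,077.20.
After interest of R$171,700.00, pre-tax earnings = R$928,377.20.
DCL = total CM / (EBIT − I) = R$1,949,977.20 / R$928,377.20 = 2.1004.
%ΔEPS = DCL × %ΔSales = 2.1004 × -8.4% = -17.6%.

-17.6%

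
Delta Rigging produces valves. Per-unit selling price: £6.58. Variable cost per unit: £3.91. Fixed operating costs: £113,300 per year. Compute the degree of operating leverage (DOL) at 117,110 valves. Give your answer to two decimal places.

Total contribution margin = 117,110 × £2.67 = £312,683.70.
Subtracting fixed costs: EBIT = £312,683.70 − £113,300 = £199,383.70.
DOL = contribution ÷ EBIT = £312,683.70 ÷ £199,383.70 = 1.5683.

1.57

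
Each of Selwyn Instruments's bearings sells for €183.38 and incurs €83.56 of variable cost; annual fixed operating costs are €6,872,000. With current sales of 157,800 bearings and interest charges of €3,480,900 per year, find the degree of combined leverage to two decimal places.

Total contribution margin = 157,800 × €99.82 = €15,751,596.00.
Subtracting fixed costs: EBIT = €15,751,596.00 − €6,872,000 = €8,879,596.00. Interest = €3,480,900.00, so EBIT − I = €5,398,696.00.
Degree of total leverage = total CM / (EBIT − interest) = €15,751,596.00 / €5,398,696.00 = 2.9177.

2.92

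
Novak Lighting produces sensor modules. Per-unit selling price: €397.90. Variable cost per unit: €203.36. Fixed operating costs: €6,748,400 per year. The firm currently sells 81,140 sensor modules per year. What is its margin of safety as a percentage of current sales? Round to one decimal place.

Contribution margin per unit = €397.90 − €203.36 = €194.54. Break-even units = €6,748,400 ÷ €194.54 = 34,689.01; break-even revenue = 34,689.01 × €397.90 = €13,802,757.07.
Actual sales revenue = 81,140 × €397.90 = €32,285,606.00.
Margin of safety = (€32,285,606.00 − €13,802,757.07) ÷ €32,285,606.00 = 57.2%.

57.2%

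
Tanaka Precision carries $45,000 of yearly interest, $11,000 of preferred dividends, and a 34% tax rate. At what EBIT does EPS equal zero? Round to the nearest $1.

$61,667

Grossing the preferred dividend up to pre-tax terms: $11,000 / (1 − 0.34) = $16,666.67.
EPS = 0 when EBIT covers interest plus the pre-tax preferred burden: $45,000 + $16,666.67 = $61,666.67.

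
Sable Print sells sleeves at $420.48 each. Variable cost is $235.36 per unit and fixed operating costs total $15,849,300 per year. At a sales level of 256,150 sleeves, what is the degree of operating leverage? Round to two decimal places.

Contribution at this volume is 256,150 × $185.12 = $47,418,488.00.
EBIT = $47,418,488.00 − $15,849,300 = $31,569,188.00.
So DOL = total CM / EBIT = $47,418,488.00 / $31,569,188.00 = 1.5020.

1.50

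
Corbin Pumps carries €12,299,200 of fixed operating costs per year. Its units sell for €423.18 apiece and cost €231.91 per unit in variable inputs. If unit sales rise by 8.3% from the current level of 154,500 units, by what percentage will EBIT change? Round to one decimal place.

Contribution at this volume is 154,500 × €191.27 = €29,551,215.00.
Subtracting fixed costs: EBIT = €29,551,215.00 − €12,299,200 = €17,252,015.00.
DOL = contribution ÷ EBIT = €29,551,215.00 ÷ €17,252,015.00 = 1.7129.
So EBIT moves 1.7129 × (+8.3%) = +14.2%.

+14.2%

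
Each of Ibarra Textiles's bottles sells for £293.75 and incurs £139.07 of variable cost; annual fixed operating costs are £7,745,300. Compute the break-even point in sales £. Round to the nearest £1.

£14,708,960

CM per unit = £293.75 − £139.07 = £154.68; CM ratio = £154.68 / £293.75 = 0.5266.
Break-even sales = FC ÷ CM ratio = £7,745,300 × £293.75 / £154.68 = £14,708,960.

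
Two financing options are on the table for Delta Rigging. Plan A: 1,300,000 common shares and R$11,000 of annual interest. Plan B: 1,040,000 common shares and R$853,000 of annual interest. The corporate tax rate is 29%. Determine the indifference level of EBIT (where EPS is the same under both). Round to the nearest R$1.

At indifference, (EBIT − 11,000)(1 − t)/1,300,000 = (EBIT − 853,000)(1 − t)/1,040,000.
Cancelling (1 − t) and cross-multiplying: 1,040,000·(EBIT − 11,000) = 1,300,000·(EBIT − 853,000).
EBIT × (1,300,000 − 1,040,000) = 853,000 × 1,300,000 − 11,000 × 1,040,000 = 1,097,460,000,000, so EBIT = 1,097,460,000,000 ÷ 260,000 = 4,221,000.00.

R$4,221,000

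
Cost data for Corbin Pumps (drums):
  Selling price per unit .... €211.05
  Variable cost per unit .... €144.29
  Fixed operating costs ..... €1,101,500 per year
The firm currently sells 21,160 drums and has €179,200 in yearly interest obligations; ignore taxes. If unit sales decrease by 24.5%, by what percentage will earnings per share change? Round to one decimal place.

-262.3%

Total contribution margin = 21,160 × €66.76 = €1,412,641.60.
Operating income = contribution − fixed costs = €1,412,641.60 − €1,101,500 = €311,141.60.
After interest of €179,200.00, pre-tax earnings = €131,941.60.
DCL = total CM / (EBIT − I) = €1,412,641.60 / €131,941.60 = 10.7066.
%ΔEPS = DCL × %ΔSales = 10.7066 × -24.5% = -262.3%.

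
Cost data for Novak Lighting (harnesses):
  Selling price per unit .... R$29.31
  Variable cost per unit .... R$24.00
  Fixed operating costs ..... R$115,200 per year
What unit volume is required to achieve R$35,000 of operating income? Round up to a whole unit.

Contribution margin per unit = R$29.31 − R$24.00 = R$5.31.
Required volume = (fixed costs + target profit) ÷ CM = (R$115,200 + R$35,000) ÷ R$5.31 = 28,286.25, so 28,287 harnesses.

28,287 harnesses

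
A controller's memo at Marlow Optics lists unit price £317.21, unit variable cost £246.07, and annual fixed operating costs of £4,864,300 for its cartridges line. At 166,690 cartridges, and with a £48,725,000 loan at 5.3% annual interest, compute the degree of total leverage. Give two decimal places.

At 166,690 units, contribution = 166,690 × £71.14 = £11,858,326.60.
Subtracting fixed costs: EBIT = £11,858,326.60 − £4,864,300 = £6,994,026.60. Interest = £2,582,425.00.
DOL = £11,858,326.60 ÷ £6,994,026.60 = 1.6955; DFL = £6,994,026.60 ÷ £4,411,601.60 = 1.5854.
Combined leverage = 1.6955 × 1.5854 = 2.6880.

2.69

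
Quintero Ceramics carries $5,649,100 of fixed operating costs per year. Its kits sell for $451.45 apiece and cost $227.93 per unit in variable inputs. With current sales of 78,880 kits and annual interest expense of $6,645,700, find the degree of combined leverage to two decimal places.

Contribution at this volume is 78,880 × $223.52 = $17,631,257.60.
Subtracting fixed costs: EBIT = $17,631,257.60 − $5,649,100 = $11,982,157.60. Interest = $6,645,700.00.
DOL = $17,631,257.60 ÷ $11,982,157.60 = 1.4715; DFL = $11,982,157.60 ÷ $5,336,457.60 = 2.2453.
DCL = DOL × DFL = 1.4715 × 2.2453 = 3.3040.

3.30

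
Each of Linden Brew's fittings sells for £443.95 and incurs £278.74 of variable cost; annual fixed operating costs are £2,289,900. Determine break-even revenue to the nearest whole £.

£6,153,387

CM per unit = £443.95 − £278.74 = £165.21; CM ratio = £165.21 / £443.95 = 0.3721.
Break-even revenue = fixed costs × price ÷ CM = £2,289,900 × £443.95 ÷ £165.21 = £6,153,387.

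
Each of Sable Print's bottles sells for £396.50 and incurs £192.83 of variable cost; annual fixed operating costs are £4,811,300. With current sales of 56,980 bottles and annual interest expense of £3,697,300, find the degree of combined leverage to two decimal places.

3.75

At 56,980 units, contribution = 56,980 × £203.67 = £11,605,116.60.
Subtracting fixed costs: EBIT = £11,605,116.60 − £4,811,300 = £6,793,816.60. Interest = £3,697,300.00, so EBIT − I = £3,096,516.60.
Degree of total leverage = total CM / (EBIT − interest) = £11,605,116.60 / £3,096,516.60 = 3.7478.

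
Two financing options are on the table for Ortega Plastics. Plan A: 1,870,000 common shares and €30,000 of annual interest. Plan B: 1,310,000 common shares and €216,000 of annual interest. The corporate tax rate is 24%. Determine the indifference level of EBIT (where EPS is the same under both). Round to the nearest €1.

€651,107

Set EPS_A = EPS_B: (EBIT − €30,000)(1 − 0.24) ÷ 1,870,000 = (EBIT − €216,000)(1 − 0.24) ÷ 1,310,000.
Cancelling (1 − t) and cross-multiplying: 1,310,000·(EBIT − 30,000) = 1,870,000·(EBIT − 216,000).
EBIT × (1,870,000 − 1,310,000) = 216,000 × 1,870,000 − 30,000 × 1,310,000 = 364,620,000,000, so EBIT = 364,620,000,000 ÷ 560,000 = 651,107.14.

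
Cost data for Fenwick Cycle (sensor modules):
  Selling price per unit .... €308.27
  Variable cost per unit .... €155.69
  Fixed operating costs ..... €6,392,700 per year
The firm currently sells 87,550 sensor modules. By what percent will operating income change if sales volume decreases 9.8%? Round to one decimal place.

Contribution at this volume is 87,550 × €152.58 = €13,358,379.00.
Operating income = contribution − fixed costs = €13,358,379.00 − €6,392,700 = €6,965,679.00.
Degree of operating leverage = €13,358,379.00 / €6,965,679.00 = 1.9177.
%ΔEBIT = DOL × %ΔSales = 1.9177 × -9.8% = -18.8%.

-18.8%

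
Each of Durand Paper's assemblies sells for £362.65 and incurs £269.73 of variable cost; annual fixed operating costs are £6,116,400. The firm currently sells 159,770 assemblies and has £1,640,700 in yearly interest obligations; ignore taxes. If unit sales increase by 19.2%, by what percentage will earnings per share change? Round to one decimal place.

Contribution at this volume is 159,770 × £92.92 = £14,845,828.40.
EBIT = £14,845,828.40 − £6,116,400 = £8,729,428.40.
Interest = £1,640,700.00, so EBIT − I = £7,088,728.40.
Degree of combined leverage = contribution ÷ (EBIT − I) = £14,845,828.40 ÷ £7,088,728.40 = 2.0943.
EPS therefore changes by 2.0943 × (+19.2%) = +40.2%.

+40.2%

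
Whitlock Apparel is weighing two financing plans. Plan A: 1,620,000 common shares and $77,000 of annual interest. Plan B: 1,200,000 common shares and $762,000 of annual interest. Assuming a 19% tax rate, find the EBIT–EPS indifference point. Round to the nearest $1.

$2,719,143

At indifference, (EBIT − 77,000)(1 − t)/1,620,000 = (EBIT − 762,000)(1 − t)/1,200,000.
Cancelling (1 − t) and cross-multiplying: 1,200,000·(EBIT − 77,000) = 1,620,000·(EBIT − 762,000).
EBIT × (1,620,000 − 1,200,000) = 762,000 × 1,620,000 − 77,000 × 1,200,000 = 1,142,040,000,000, so EBIT = 1,142,040,000,000 ÷ 420,000 = 2,719,142.86.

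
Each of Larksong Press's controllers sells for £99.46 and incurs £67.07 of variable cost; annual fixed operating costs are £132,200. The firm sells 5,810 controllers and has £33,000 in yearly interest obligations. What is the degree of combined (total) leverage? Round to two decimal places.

8.19

Contribution at this volume is 5,810 × £32.39 = £188,185.90.
EBIT = £188,185.90 − £132,200 = £55,985.90. Interest = £33,000.00.
DOL = £188,185.90 ÷ £55,985.90 = 3.3613; DFL = £55,985.90 ÷ £22,985.90 = 2.4357.
Combined leverage = 3.3613 × 2.4357 = 8.1871.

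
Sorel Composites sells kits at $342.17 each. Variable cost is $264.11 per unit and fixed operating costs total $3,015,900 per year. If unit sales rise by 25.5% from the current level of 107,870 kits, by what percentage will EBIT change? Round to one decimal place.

+39.7%

Contribution at this volume is 107,870 × $78.06 = $8,420,332.20.
Subtracting fixed costs: EBIT = $8,420,332.20 − $3,015,900 = $5,404,432.20.
Degree of operating leverage = $8,420,332.20 / $5,404,432.20 = 1.5580.
%ΔEBIT = DOL × %ΔSales = 1.5580 × +25.5% = +39.7%.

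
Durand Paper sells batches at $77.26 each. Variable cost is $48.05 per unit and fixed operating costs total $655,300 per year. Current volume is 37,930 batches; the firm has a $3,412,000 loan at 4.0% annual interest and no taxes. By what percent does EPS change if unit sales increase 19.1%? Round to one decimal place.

+66.9%

Contribution at this volume is 37,930 × $29.21 = $1,107,935.30.
EBIT = $1,107,935.30 − $655,300 = $452,635.30.
After interest of $136,480.00, pre-tax earnings = $316,155.30.
Degree of combined leverage = contribution ÷ (EBIT − I) = $1,107,935.30 ÷ $316,155.30 = 3.5044.
EPS therefore changes by 3.5044 × (+19.1%) = +66.9%.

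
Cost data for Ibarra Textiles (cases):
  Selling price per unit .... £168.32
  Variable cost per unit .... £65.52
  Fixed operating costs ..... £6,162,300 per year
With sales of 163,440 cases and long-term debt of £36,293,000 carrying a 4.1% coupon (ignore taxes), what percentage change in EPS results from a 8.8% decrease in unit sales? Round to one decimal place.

-16.2%

At 163,440 units, contribution = 163,440 × £102.80 = £16,801,632.00.
Subtracting fixed costs: EBIT = £16,801,632.00 − £6,162,300 = £10,639,332.00.
Interest = £1,488,013.00, so EBIT − I = £9,151,319.00.
Degree of combined leverage = contribution ÷ (EBIT − I) = £16,801,632.00 ÷ £9,151,319.00 = 1.8360.
EPS therefore changes by 1.8360 × (-8.8%) = -16.2%.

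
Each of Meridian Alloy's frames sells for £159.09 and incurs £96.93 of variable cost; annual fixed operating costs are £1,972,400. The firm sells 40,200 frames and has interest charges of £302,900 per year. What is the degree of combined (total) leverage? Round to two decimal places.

Contribution at this volume is 40,200 × £62.16 = £2,498,832.00.
Operating income = contribution − fixed costs = £2,498,832.00 − £1,972,400 = £526,432.00. Interest = £302,900.00, so EBIT − I = £223,532.00.
Degree of total leverage = total CM / (EBIT − interest) = £2,498,832.00 / £223,532.00 = 11.1789.

11.18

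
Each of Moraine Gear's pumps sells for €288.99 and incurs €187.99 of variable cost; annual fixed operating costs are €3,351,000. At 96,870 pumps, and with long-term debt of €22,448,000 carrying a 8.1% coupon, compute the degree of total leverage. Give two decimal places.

2.12

At 96,870 units, contribution = 96,870 × €101.00 = €9,783,870.00.
Subtracting fixed costs: EBIT = €9,783,870.00 − €3,351,000 = €6,432,870.00. Interest = €1,818,288.00, so EBIT − I = €4,614,582.00.
DCL = contribution ÷ (EBIT − I) = €9,783,870.00 ÷ €4,614,582.00 = 2.1202.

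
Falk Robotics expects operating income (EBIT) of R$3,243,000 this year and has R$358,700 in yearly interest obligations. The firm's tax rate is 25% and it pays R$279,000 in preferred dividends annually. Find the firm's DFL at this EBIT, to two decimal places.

1.29

Annual interest charges come to R$358,700.00.
Pre-tax preferred-dividend burden = R$279,000 ÷ (1 − 0.25) = R$372,000.00.
DFL = EBIT ÷ [EBIT − I − D_p/(1−t)] = R$3,243,000 ÷ [R$3,243,000 − R$358,700.00 − R$372,000.00] = R$3,243,000 ÷ R$2,512,300.00 = 1.2908.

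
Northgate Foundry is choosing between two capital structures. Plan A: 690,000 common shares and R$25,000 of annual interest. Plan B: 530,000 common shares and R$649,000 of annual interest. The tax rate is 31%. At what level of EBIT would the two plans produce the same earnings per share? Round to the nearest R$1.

R$2,716,000

At indifference, (EBIT − 25,000)(1 − t)/690,000 = (EBIT − 649,000)(1 − t)/530,000.
The (1 − t) factor cancels: (EBIT − 25,000) × 530,000 = (EBIT − 649,000) × 690,000.
Solving, EBIT = (649,000·690,000 − 25,000·530,000) / (690,000 − 530,000) = 434,560,000,000 / 160,000 = 2,716,000.00.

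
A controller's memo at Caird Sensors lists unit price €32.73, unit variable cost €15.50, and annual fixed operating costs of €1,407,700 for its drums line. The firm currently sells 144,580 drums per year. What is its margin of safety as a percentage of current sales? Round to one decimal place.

Unit CM = price − variable cost = €32.73 − €15.50 = €17.23. Break-even units = €1,407,700 ÷ €17.23 = 81,700.52; break-even revenue = 81,700.52 × €32.73 = €2,674,058.10.
Actual sales revenue = 144,580 × €32.73 = €4,732,103.40.
Margin of safety = (€4,732,103.40 − €2,674,058.10) ÷ €4,732,103.40 = 43.5%.

43.5%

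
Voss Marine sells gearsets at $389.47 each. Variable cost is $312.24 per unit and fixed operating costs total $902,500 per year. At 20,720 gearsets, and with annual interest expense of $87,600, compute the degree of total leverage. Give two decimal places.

Total contribution margin = 20,720 × $77.23 = $1,600,205.60.
Operating income = contribution − fixed costs = $1,600,205.60 − $902,500 = $697,705.60. Interest = $87,600.00, so EBIT − I = $610,105.60.
DCL = contribution ÷ (EBIT − I) = $1,600,205.60 ÷ $610,105.60 = 2.6228.

2.62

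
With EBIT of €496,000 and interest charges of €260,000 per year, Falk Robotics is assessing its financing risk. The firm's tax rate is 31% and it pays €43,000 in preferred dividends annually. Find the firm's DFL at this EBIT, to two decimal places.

Interest = €260,000.00.
Pre-tax preferred-dividend burden = €43,000 ÷ (1 − 0.31) = €62,318.84.
DFL = EBIT ÷ [EBIT − I − D_p/(1−t)] = €496,000 ÷ [€496,000 − €260,000.00 − €62,318.84] = €496,000 ÷ €173,681.16 = 2.8558.

2.86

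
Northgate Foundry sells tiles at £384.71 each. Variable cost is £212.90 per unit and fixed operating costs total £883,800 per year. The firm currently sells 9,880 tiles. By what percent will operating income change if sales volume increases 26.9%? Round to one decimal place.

+56.1%

At 9,880 units, contribution = 9,880 × £171.81 = £1,697,482.80.
EBIT = £1,697,482.80 − £883,800 = £813,682.80.
So DOL = total CM / EBIT = £1,697,482.80 / £813,682.80 = 2.0862.
Operating income changes by 2.0862 × +26.9% = +56.1%.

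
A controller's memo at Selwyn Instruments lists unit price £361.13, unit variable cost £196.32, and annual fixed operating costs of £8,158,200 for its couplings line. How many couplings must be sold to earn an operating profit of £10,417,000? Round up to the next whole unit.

Unit CM = price − variable cost = £361.13 − £196.32 = £164.81.
Units = (FC + target) / CM = (£8,158,200 + £10,417,000) / £164.81 = 112,706.75, so 112,707 couplings.

112,707 couplings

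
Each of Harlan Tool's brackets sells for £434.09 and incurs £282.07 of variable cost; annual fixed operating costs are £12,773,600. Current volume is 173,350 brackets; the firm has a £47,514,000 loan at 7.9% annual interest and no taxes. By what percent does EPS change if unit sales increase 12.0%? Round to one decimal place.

+32.2%

Total contribution margin = 173,350 × £152.02 = £26,352,667.00.
Operating income = contribution − fixed costs = £26,352,667.00 − £12,773,600 = £13,579,067.00.
After interest of £3,753,606.00, pre-tax earnings = £9,825,461.00.
DCL = total CM / (EBIT − I) = £26,352,667.00 / £9,825,461.00 = 2.6821.
EPS therefore changes by 2.6821 × (+12.0%) = +32.2%.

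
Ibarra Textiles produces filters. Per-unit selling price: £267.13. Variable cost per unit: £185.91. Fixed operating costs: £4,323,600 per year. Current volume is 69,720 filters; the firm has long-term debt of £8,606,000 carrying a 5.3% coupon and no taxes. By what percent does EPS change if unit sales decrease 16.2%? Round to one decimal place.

-103.9%

At 69,720 units, contribution = 69,720 × £81.22 = £5,662,658.40.
Operating income = contribution − fixed costs = £5,662,658.40 − £4,323,600 = £1,339,058.40.
After interest of £456,118.00, pre-tax earnings = £882,940.40.
Degree of combined leverage = contribution ÷ (EBIT − I) = £5,662,658.40 ÷ £882,940.40 = 6.4134.
EPS therefore changes by 6.4134 × (-16.2%) = -103.9%.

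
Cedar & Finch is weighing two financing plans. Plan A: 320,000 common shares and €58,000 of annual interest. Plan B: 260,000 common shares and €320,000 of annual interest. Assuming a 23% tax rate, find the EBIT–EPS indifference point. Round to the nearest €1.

€1,455,333

At indifference, (EBIT − 58,000)(1 − t)/320,000 = (EBIT − 320,000)(1 − t)/260,000.
Cancelling (1 − t) and cross-multiplying: 260,000·(EBIT − 58,000) = 320,000·(EBIT − 320,000).
EBIT × (320,000 − 260,000) = 320,000 × 320,000 − 58,000 × 260,000 = 87,320,000,000, so EBIT = 87,320,000,000 ÷ 60,000 = 1,455,333.33.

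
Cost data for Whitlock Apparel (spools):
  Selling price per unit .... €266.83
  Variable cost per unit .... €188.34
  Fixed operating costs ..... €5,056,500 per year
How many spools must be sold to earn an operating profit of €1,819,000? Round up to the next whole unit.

87,598 spools

Each unit contributes €266.83 − €188.34 = €78.49.
Required volume = (fixed costs + target profit) ÷ CM = (€5,056,500 + €1,819,000) ÷ €78.49 = 87,597.15, so 87,598 spools.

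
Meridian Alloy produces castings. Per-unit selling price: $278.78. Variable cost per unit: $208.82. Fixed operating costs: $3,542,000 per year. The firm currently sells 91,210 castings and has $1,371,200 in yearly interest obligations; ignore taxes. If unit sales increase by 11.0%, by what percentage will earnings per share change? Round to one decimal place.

+47.8%

Contribution at this volume is 91,210 × $69.96 = $6,381,051.60.
EBIT = $6,381,051.60 − $3,542,000 = $2,839,051.60.
After interest of $1,371,200.00, pre-tax earnings = $1,467,851.60.
Degree of combined leverage = contribution ÷ (EBIT − I) = $6,381,051.60 ÷ $1,467,851.60 = 4.3472.
%ΔEPS = DCL × %ΔSales = 4.3472 × +11.0% = +47.8%.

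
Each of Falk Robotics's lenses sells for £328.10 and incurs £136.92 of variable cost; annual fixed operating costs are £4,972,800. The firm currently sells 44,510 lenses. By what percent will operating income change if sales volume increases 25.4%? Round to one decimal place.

At 44,510 units, contribution = 44,510 × £191.18 = £8,509,421.80.
Subtracting fixed costs: EBIT = £8,509,421.80 − £4,972,800 = £3,536,621.80.
Degree of operating leverage = £8,509,421.80 / £3,536,621.80 = 2.4061.
So EBIT moves 2.4061 × (+25.4%) = +61.1%.

+61.1%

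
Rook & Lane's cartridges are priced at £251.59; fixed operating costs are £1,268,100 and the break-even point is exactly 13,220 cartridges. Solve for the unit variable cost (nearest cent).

At break-even, FC = Q × (P − VC), so P − VC = £1,268,100 ÷ 13,220 = £95.9228.
Variable cost per unit = £251.59 − £95.9228 = £155.67.

£155.67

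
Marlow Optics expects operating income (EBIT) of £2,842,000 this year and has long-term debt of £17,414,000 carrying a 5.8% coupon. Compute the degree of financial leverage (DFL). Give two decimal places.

Annual interest charges come to £1,010,012.00.
DFL = EBIT ÷ (EBIT − I) = £2,842,000 ÷ (£2,842,000 − £1,010,012.00) = £2,842,000 ÷ £1,831,988.00 = 1.5513.

1.55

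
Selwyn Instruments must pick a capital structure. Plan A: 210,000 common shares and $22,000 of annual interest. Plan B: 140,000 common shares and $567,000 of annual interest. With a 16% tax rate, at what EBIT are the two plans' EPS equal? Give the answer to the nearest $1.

$1,657,000

Set EPS_A = EPS_B: (EBIT − $22,000)(1 − 0.16) ÷ 210,000 = (EBIT − $567,000)(1 − 0.16) ÷ 140,000.
The (1 − t) factor cancels: (EBIT − 22,000) × 140,000 = (EBIT − 567,000) × 210,000.
EBIT × (210,000 − 140,000) = 567,000 × 210,000 − 22,000 × 140,000 = 115,990,000,000, so EBIT = 115,990,000,000 ÷ 70,000 = 1,657,000.00.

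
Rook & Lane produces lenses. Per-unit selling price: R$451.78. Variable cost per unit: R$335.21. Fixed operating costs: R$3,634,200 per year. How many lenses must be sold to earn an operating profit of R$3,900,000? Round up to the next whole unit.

64,633 lenses

Unit CM = price − variable cost = R$451.78 − R$335.21 = R$116.57.
Need Q such that Q × R$116.57 − R$3,634,200 = R$3,900,000, i.e. Q = R$7,534,200 / R$116.57 = 64,632.41 → 64,633.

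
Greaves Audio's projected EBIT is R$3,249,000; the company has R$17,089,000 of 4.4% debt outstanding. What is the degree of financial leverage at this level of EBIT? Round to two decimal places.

1.30

Interest = R$751,916.00.
DFL = EBIT ÷ (EBIT − I) = R$3,249,000 ÷ (R$3,249,000 − R$751,916.00) = R$3,249,000 ÷ R$2,497,084.00 = 1.3011.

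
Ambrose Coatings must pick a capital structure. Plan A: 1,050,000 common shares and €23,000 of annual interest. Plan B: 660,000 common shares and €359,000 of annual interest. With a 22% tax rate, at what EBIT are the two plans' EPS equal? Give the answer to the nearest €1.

€927,615

At indifference, (EBIT − 23,000)(1 − t)/1,050,000 = (EBIT − 359,000)(1 − t)/660,000.
The (1 − t) factor cancels: (EBIT − 23,000) × 660,000 = (EBIT − 359,000) × 1,050,000.
EBIT × (1,050,000 − 660,000) = 359,000 × 1,050,000 − 23,000 × 660,000 = 361,770,000,000, so EBIT = 361,770,000,000 ÷ 390,000 = 927,615.38.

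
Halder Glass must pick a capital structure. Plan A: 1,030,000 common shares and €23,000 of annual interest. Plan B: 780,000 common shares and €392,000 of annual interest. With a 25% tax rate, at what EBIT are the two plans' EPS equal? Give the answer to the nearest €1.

At indifference, (EBIT − 23,000)(1 − t)/1,030,000 = (EBIT − 392,000)(1 − t)/780,000.
The (1 − t) factor cancels: (EBIT − 23,000) × 780,000 = (EBIT − 392,000) × 1,030,000.
EBIT × (1,030,000 − 780,000) = 392,000 × 1,030,000 − 23,000 × 780,000 = 385,820,000,000, so EBIT = 385,820,000,000 ÷ 250,000 = 1,543,280.00.

€1,543,280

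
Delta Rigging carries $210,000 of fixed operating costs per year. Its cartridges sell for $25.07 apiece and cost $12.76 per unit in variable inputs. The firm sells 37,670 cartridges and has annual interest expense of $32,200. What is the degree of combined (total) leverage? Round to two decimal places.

2.09

At 37,670 units, contribution = 37,670 × $12.31 = $463,717.70.
EBIT = $463,717.70 − $210,000 = $253,717.70. Interest = $32,200.00, so EBIT − I = $221,517.70.
DCL = contribution ÷ (EBIT − I) = $463,717.70 ÷ $221,517.70 = 2.0934.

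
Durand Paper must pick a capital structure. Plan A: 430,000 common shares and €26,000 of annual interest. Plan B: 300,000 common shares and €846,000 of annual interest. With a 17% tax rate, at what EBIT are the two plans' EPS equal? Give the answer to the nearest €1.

€2,738,308

Set EPS_A = EPS_B: (EBIT − €26,000)(1 − 0.17) ÷ 430,000 = (EBIT − €846,000)(1 − 0.17) ÷ 300,000.
Cancelling (1 − t) and cross-multiplying: 300,000·(EBIT − 26,000) = 430,000·(EBIT − 846,000).
EBIT × (430,000 − 300,000) = 846,000 × 430,000 − 26,000 × 300,000 = 355,980,000,000, so EBIT = 355,980,000,000 ÷ 130,000 = 2,738,307.69.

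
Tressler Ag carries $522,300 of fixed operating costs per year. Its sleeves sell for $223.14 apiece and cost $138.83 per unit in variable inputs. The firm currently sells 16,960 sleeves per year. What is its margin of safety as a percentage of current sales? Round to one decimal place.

63.5%

Each unit contributes $223.14 − $138.83 = $84.31. Break-even units = $522,300 ÷ $84.31 = 6,194.99; break-even revenue = 6,194.99 × $223.14 = $1,382,351.11.
Current sales = 16,960 × $223.14 = $3,784,454.40.
Margin of safety = ($3,784,454.40 − $1,382,351.11) ÷ $3,784,454.40 = 63.5%.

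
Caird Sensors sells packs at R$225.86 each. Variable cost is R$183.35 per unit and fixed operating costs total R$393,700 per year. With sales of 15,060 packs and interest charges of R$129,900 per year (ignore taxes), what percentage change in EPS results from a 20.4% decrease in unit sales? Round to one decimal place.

At 15,060 units, contribution = 15,060 × R$42.51 = R$640,200.60.
Operating income = contribution − fixed costs = R$640,200.60 − R$393,700 = R$246,500.60.
After interest of R$129,900.00, pre-tax earnings = R$116,600.60.
DCL = total CM / (EBIT − I) = R$640,200.60 / R$116,600.60 = 5.4905.
EPS therefore changes by 5.4905 × (-20.4%) = -112.0%.

-112.0%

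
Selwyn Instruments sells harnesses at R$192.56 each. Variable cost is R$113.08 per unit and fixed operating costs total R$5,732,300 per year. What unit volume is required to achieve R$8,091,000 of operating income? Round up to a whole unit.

173,922 harnesses

Contribution margin per unit = R$192.56 − R$113.08 = R$79.48.
Units = (FC + target) / CM = (R$5,732,300 + R$8,091,000) / R$79.48 = 173,921.74, so 173,922 harnesses.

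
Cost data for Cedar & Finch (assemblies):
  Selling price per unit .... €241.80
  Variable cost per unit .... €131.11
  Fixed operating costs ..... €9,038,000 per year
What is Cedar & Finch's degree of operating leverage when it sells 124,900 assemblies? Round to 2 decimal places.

2.89

Contribution at this volume is 124,900 × €110.69 = €13,825,181.00.
EBIT = €13,825,181.00 − €9,038,000 = €4,787,181.00.
Degree of operating leverage = €13,825,181.00 / €4,787,181.00 = 2.8880.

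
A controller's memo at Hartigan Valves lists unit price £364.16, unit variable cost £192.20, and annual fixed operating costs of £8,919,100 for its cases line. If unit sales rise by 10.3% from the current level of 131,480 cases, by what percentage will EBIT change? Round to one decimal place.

Total contribution margin = 131,480 × £171.96 = £22,609,300.80.
Subtracting fixed costs: EBIT = £22,609,300.80 − £8,919,100 = £13,690,200.80.
DOL = contribution ÷ EBIT = £22,609,300.80 ÷ £13,690,200.80 = 1.6515.
Operating income changes by 1.6515 × +10.3% = +17.0%.

+17.0%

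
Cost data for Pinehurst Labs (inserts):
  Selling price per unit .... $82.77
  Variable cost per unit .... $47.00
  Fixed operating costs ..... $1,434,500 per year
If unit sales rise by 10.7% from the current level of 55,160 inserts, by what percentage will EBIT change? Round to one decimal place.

Total contribution margin = 55,160 × $35.77 = $1,973,073.20.
Subtracting fixed costs: EBIT = $1,973,073.20 − $1,434,500 = $538,573.20.
DOL = contribution ÷ EBIT = $1,973,073.20 ÷ $538,573.20 = 3.6635.
So EBIT moves 3.6635 × (+10.7%) = +39.2%.

+39.2%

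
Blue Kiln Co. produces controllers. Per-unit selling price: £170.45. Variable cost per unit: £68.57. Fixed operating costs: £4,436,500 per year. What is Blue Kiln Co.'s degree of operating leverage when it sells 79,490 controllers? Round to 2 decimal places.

2.21

Contribution at this volume is 79,490 × £101.88 = £8,098,441.20.
Subtracting fixed costs: EBIT = £8,098,441.20 − £4,436,500 = £3,661,941.20.
So DOL = total CM / EBIT = £8,098,441.20 / £3,661,941.20 = 2.2115.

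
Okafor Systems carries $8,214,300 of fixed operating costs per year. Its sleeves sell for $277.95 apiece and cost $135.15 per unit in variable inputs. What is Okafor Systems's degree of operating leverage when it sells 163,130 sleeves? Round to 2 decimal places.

Total contribution margin = 163,130 × $142.80 = $23,294,964.00.
EBIT = $23,294,964.00 − $8,214,300 = $15,080,664.00.
So DOL = total CM / EBIT = $23,294,964.00 / $15,080,664.00 = 1.5447.

1.54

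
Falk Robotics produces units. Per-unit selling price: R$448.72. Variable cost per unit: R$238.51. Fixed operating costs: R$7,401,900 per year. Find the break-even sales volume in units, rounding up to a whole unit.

Unit CM = price − variable cost = R$448.72 − R$238.51 = R$210.21.
Break-even Q = R$7,401,900 / R$210.21 = 35,211.93 → 35,212 units.

35,212 units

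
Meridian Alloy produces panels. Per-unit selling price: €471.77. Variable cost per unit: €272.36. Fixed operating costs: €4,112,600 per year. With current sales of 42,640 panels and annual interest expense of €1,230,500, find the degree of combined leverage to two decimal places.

Total contribution margin = 42,640 × €199.41 = €8,502,842.40.
Subtracting fixed costs: EBIT = €8,502,842.40 − €4,112,600 = €4,390,242.40. Interest = €1,230,500.00, so EBIT − I = €3,159,742.40.
Degree of total leverage = total CM / (EBIT − interest) = €8,502,842.40 / €3,159,742.40 = 2.6910.

2.69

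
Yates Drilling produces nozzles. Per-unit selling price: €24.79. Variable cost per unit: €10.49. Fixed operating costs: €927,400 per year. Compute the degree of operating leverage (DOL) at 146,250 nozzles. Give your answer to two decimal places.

1.80

At 146,250 units, contribution = 146,250 × €14.30 = €2,091,375.00.
Operating income = contribution − fixed costs = €2,091,375.00 − €927,400 = €1,163,975.00.
So DOL = total CM / EBIT = €2,091,375.00 / €1,163,975.00 = 1.7968.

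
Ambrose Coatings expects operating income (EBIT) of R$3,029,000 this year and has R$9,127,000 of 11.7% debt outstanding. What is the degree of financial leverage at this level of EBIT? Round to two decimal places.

1.54

Interest = R$1,067,859.00.
Degree of financial leverage = EBIT / (EBIT − interest) = R$3,029,000 / R$1,961,141.00 = 1.5445.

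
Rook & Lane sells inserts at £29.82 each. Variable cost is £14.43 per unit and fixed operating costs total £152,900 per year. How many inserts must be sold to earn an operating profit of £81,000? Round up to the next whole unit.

15,199 inserts

Each unit contributes £29.82 − £14.43 = £15.39.
Need Q such that Q × £15.39 − £152,900 = £81,000, i.e. Q = £233,900 / £15.39 = 15,198.18 → 15,199.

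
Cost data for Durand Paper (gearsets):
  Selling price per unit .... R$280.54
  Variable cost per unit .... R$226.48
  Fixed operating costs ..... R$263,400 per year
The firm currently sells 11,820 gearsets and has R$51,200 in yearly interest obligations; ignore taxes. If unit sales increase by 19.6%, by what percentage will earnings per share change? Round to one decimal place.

+38.6%

Total contribution margin = 11,820 × R$54.06 = R$638,989.20.
Subtracting fixed costs: EBIT = R$638,989.20 − R$263,400 = R$375,589.20.
Interest = R$51,200.00, so EBIT − I = R$324,389.20.
Degree of combined leverage = contribution ÷ (EBIT − I) = R$638,989.20 ÷ R$324,389.20 = 1.9698.
EPS therefore changes by 1.9698 × (+19.6%) = +38.6%.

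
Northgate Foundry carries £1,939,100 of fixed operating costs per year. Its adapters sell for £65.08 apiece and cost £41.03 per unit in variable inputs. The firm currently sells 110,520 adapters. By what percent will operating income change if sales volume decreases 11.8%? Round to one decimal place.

At 110,520 units, contribution = 110,520 × £24.05 = £2,658,006.00.
Subtracting fixed costs: EBIT = £2,658,006.00 − £1,939,100 = £718,906.00.
DOL = contribution ÷ EBIT = £2,658,006.00 ÷ £718,906.00 = 3.6973.
Operating income changes by 3.6973 × -11.8% = -43.6%.

-43.6%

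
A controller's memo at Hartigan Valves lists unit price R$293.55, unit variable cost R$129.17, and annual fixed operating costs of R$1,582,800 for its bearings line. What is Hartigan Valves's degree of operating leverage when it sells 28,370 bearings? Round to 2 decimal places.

1.51

Contribution at this volume is 28,370 × R$164.38 = R$4,663,460.60.
Operating income = contribution − fixed costs = R$4,663,460.60 − R$1,582,800 = R$3,080,660.60.
Degree of operating leverage = R$4,663,460.60 / R$3,080,660.60 = 1.5138.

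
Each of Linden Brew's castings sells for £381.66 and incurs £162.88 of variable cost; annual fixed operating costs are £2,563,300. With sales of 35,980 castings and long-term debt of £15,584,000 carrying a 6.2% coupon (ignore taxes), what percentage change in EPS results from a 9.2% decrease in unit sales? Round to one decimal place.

-16.7%

Total contribution margin = 35,980 × £218.78 = £7,871,704.40.
Operating income = contribution − fixed costs = £7,871,704.40 − £2,563,300 = £5,308,404.40.
After interest of £966,208.00, pre-tax earnings = £4,342,196.40.
Degree of combined leverage = contribution ÷ (EBIT − I) = £7,871,704.40 ÷ £4,342,196.40 = 1.8128.
EPS therefore changes by 1.8128 × (-9.2%) = -16.7%.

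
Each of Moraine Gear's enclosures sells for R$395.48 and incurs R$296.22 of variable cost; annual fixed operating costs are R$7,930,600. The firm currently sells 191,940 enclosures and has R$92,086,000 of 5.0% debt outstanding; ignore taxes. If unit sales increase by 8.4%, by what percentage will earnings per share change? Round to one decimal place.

Total contribution margin = 191,940 × R$99.26 = R$19,051,964.40.
Subtracting fixed costs: EBIT = R$19,051,964.40 − R$7,930,600 = R$11,121,364.40.
After interest of R$4,604,300.00, pre-tax earnings = R$6,517,064.40.
DCL = total CM / (EBIT − I) = R$19,051,964.40 / R$6,517,064.40 = 2.9234.
EPS therefore changes by 2.9234 × (+8.4%) = +24.6%.

+24.6%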